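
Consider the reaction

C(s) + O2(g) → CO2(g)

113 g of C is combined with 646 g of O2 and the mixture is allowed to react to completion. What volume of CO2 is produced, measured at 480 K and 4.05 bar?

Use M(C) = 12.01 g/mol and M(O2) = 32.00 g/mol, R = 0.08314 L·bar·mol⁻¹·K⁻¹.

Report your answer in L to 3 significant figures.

n(C) = 113 / 12.01 = 9.409 mol
n(O2) = 646 / 32.00 = 20.19 mol
For 9.409 mol C, stoichiometry requires (1/1) × 9.409 = 9.409 mol O2; 20.19 mol is available, so C is limiting.
n(CO2) = (1/1) × 9.409 = 9.409 mol
V(CO2) = nRT/P = 9.409 × 0.08314 × 480 / 4.05 = 92.71 L

92.7 L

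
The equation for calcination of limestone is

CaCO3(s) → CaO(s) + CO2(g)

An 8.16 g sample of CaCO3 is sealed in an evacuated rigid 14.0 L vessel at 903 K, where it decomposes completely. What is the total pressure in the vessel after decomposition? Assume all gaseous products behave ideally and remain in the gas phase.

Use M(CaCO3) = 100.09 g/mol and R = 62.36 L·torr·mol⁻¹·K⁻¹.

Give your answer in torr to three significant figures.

n(CaCO3) = 8.16 / 100.09 = 0.08153 mol
n(gas produced) = (1/1) × 0.08153 = 0.08153 mol
P = nRT/V = 0.08153 × 62.36 × 903 / 14.0 = 327.9 torr

328 torr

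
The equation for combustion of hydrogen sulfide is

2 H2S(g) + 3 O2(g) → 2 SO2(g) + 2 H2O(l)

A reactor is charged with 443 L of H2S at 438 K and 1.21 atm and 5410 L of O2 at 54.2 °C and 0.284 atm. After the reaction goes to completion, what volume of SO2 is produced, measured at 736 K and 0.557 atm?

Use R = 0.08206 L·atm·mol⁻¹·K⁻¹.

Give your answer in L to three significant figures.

n(H2S) = PV/RT = (1.21 × 443) / (0.08206 × 438) = 14.91 mol
n(O2) = PV/RT = (0.284 × 5410) / (0.08206 × 327.35) = 57.20 mol
For 14.91 mol H2S, stoichiometry requires (3/2) × 14.91 = 22.37 mol O2; 57.20 mol is available, so H2S is limiting.
n(SO2) = (2/2) × 14.91 = 14.91 mol
V(SO2) = nRT/P = 14.91 × 0.08206 × 736 / 0.557 = 1617 L

1620 L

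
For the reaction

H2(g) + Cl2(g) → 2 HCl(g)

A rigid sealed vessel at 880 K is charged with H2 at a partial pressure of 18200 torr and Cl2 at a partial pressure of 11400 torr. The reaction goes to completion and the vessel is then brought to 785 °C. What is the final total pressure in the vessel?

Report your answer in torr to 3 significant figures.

35600 torr

At constant V, partial pressures at 880 K are proportional to moles, so apply stoichiometry directly to pressures.
P(Cl2) required for 18200 torr of H2 = (1/1) × 18200 = 18200 torr; available 11400 torr, so Cl2 is limiting.
P(H2) remaining = 18200 − (1/1) × 11400 = 6800 torr
P(gaseous products) = (2)/1 × 11400 = 22800 torr
P_total at 880 K = 6800 + 22800 = 29600 torr
Scaling to 785 °C: P = 29600 × 1058.15/880 = 35590 torr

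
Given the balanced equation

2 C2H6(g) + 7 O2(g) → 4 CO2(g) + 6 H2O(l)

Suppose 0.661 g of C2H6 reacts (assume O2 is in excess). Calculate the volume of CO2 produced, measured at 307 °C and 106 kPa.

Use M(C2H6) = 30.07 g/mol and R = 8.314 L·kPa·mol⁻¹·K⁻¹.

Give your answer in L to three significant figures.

2.00 L

n(C2H6) = 0.6610 / 30.07 = 0.02198 mol
n(CO2) = (4/2) × 0.02198 = 0.04396 mol
V = nRT/P = 0.04396 × 8.314 × 580.15 / 106 = 2.000 L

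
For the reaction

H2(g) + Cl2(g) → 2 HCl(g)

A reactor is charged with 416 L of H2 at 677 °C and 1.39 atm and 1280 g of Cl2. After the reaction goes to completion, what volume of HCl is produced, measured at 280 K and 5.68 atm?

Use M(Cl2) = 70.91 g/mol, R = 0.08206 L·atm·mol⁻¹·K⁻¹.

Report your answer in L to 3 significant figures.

n(H2) = PV/RT = (1.39 × 416) / (0.08206 × 950.15) = 7.416 mol
n(Cl2) = 1280 / 70.91 = 18.05 mol
For 7.416 mol H2, stoichiometry requires (1/1) × 7.416 = 7.416 mol Cl2; 18.05 mol is available, so H2 is limiting.
n(HCl) = (2/1) × 7.416 = 14.83 mol
V(HCl) = nRT/P = 14.83 × 0.08206 × 280 / 5.68 = 59.99 L

60.0 L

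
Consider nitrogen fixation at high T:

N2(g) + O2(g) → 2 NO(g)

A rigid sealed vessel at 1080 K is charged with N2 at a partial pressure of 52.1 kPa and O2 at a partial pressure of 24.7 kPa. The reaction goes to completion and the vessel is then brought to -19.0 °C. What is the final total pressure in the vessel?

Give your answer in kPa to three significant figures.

18.1 kPa

Because the vessel is rigid and T is held at 1080 K, work the stoichiometry in partial pressures (P_i = n_iRT/V).
P(O2) required for 52.1 kPa of N2 = (1/1) × 52.1 = 52.10 kPa; available 24.7 kPa, so O2 is limiting.
P(N2) remaining = 52.1 − (1/1) × 24.7 = 27.40 kPa
P(gaseous products) = (2)/1 × 24.7 = 49.40 kPa
P_total at 1080 K = 27.40 + 49.40 = 76.80 kPa
Scaling to -19.0 °C: P = 76.80 × 254.15/1080 = 18.07 kPa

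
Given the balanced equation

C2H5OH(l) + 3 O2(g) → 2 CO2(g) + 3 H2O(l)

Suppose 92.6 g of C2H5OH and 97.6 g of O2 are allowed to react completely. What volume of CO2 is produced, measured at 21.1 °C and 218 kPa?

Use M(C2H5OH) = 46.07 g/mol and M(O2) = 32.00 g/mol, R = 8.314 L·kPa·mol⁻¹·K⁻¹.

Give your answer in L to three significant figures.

n(C2H5OH) = 92.6 / 46.07 = 2.010 mol
n(O2) = 97.6 / 32.00 = 3.050 mol
For 2.010 mol C2H5OH, stoichiometry requires (3/1) × 2.010 = 6.030 mol O2; 3.050 mol is available, so O2 is limiting.
n(CO2) = (2/3) × 3.050 = 2.033 mol
V(CO2) = nRT/P = 2.033 × 8.314 × 294.25 / 218 = 22.81 L

22.8 L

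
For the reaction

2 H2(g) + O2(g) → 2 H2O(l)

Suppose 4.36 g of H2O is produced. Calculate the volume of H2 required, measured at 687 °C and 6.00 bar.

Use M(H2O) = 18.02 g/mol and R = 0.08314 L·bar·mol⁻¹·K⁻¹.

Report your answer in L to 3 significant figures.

3.22 L

n(H2O) = 4.360 / 18.02 = 0.2420 mol
n(H2) = (2/2) × 0.2420 = 0.2420 mol
V = nRT/P = 0.2420 × 0.08314 × 960.15 / 6.00 = 3.220 L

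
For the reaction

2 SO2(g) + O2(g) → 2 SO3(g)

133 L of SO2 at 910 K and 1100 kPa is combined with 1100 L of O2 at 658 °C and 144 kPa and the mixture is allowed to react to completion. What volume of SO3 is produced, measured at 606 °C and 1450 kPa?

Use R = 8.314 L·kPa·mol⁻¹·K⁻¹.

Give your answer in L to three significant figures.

n(SO2) = PV/RT = (1100 × 133) / (8.314 × 910) = 19.34 mol
n(O2) = PV/RT = (144 × 1100) / (8.314 × 931.15) = 20.46 mol
For 19.34 mol SO2, stoichiometry requires (1/2) × 19.34 = 9.670 mol O2; 20.46 mol is available, so SO2 is limiting.
n(SO3) = (2/2) × 19.34 = 19.34 mol
V(SO3) = nRT/P = 19.34 × 8.314 × 879.15 / 1450 = 97.49 L

97.5 L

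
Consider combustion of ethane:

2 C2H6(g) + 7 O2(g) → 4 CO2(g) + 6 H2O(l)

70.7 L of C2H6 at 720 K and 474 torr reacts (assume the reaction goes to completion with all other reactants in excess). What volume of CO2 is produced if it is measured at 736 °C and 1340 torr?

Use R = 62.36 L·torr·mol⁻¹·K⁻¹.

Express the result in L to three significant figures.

n(C2H6) = PV/RT = (474 × 70.7) / (62.36 × 720) = 0.7464 mol
n(CO2) = (4/2) × 0.7464 = 1.493 mol
V = nRT/P = 1.493 × 62.36 × 1009.15 / 1340 = 70.12 L

70.1 L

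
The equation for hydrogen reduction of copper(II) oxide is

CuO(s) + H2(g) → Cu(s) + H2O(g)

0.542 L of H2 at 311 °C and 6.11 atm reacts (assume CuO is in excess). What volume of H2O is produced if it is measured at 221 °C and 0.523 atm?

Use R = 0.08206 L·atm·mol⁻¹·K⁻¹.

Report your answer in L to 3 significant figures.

5.36 L

n(H2) = PV/RT = (6.11 × 0.542) / (0.08206 × 584.15) = 0.06909 mol
n(H2O) = (1/1) × 0.06909 = 0.06909 mol
V = nRT/P = 0.06909 × 0.08206 × 494.15 / 0.523 = 5.357 L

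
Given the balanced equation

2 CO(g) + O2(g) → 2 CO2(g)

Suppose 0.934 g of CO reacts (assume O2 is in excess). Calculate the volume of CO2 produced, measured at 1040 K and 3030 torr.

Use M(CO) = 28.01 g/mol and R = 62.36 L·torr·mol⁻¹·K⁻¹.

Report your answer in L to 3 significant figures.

n(CO) = 0.9340 / 28.01 = 0.03335 mol
n(CO2) = (2/2) × 0.03335 = 0.03335 mol
V = nRT/P = 0.03335 × 62.36 × 1040 / 3030 = 0.7138 L

0.714 L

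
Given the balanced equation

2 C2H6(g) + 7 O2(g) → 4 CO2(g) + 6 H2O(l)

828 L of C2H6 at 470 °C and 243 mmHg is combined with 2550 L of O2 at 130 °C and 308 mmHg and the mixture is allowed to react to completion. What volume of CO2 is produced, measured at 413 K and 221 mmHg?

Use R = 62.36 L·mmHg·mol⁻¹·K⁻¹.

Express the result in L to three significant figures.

1010 L

n(C2H6) = PV/RT = (243 × 828) / (62.36 × 743.15) = 4.342 mol
n(O2) = PV/RT = (308 × 2550) / (62.36 × 403.15) = 31.24 mol
For 4.342 mol C2H6, stoichiometry requires (7/2) × 4.342 = 15.20 mol O2; 31.24 mol is available, so C2H6 is limiting.
n(CO2) = (4/2) × 4.342 = 8.684 mol
V(CO2) = nRT/P = 8.684 × 62.36 × 413 / 221 = 1012 L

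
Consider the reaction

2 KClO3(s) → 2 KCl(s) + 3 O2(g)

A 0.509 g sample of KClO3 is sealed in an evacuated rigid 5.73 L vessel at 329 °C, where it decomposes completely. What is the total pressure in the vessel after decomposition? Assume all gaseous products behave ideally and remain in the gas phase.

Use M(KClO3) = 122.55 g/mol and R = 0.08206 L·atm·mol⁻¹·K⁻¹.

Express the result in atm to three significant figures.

n(KClO3) = 0.509 / 122.55 = 0.004153 mol
n(gas produced) = (3/2) × 0.004153 = 0.006229 mol
P = nRT/V = 0.006229 × 0.08206 × 602.15 / 5.73 = 0.05372 atm

0.0537 atm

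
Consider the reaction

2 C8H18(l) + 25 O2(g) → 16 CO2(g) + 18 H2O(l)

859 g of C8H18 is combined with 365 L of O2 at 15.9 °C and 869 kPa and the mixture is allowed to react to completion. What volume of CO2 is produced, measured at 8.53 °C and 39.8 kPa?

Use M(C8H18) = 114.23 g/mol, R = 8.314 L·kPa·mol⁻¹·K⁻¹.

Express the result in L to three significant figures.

3540 L

n(C8H18) = 859 / 114.23 = 7.520 mol
n(O2) = PV/RT = (869 × 365) / (8.314 × 289.05) = 132.0 mol
For 7.520 mol C8H18, stoichiometry requires (25/2) × 7.520 = 94.00 mol O2; 132.0 mol is available, so C8H18 is limiting.
n(CO2) = (16/2) × 7.520 = 60.16 mol
V(CO2) = nRT/P = 60.16 × 8.314 × 281.68 / 39.8 = 3540 L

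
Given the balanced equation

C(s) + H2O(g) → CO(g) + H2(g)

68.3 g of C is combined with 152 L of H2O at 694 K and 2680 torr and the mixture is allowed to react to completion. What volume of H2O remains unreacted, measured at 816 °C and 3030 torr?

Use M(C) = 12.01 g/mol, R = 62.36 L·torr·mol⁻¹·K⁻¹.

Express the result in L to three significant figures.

83.5 L

n(C) = 68.3 / 12.01 = 5.687 mol
n(H2O) = PV/RT = (2680 × 152) / (62.36 × 694) = 9.413 mol
For 5.687 mol C, stoichiometry requires (1/1) × 5.687 = 5.687 mol H2O; 9.413 mol is available, so C is limiting.
n(H2O) consumed = (1/1) × 5.687 = 5.687 mol; remaining = 9.413 − 5.687 = 3.726 mol
V(H2O) = nRT/P = 3.726 × 62.36 × 1089.15 / 3030 = 83.52 L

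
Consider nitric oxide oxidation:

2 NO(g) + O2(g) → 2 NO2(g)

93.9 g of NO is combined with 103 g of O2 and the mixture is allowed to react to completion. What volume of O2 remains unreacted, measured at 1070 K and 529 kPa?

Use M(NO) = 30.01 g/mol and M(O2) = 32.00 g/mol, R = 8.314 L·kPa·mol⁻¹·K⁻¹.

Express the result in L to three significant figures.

27.8 L

n(NO) = 93.9 / 30.01 = 3.129 mol
n(O2) = 103 / 32.00 = 3.219 mol
For 3.129 mol NO, stoichiometry requires (1/2) × 3.129 = 1.565 mol O2; 3.219 mol is available, so NO is limiting.
n(O2) consumed = (1/2) × 3.129 = 1.565 mol; remaining = 3.219 − 1.565 = 1.654 mol
V(O2) = nRT/P = 1.654 × 8.314 × 1070 / 529 = 27.81 L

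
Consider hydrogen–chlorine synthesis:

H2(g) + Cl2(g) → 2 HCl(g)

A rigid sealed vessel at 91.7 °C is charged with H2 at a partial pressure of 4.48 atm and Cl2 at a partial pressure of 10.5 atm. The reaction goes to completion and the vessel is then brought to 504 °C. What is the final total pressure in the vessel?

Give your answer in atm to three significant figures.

31.9 atm

Because the vessel is rigid and T is held at 91.7 °C, work the stoichiometry in partial pressures (P_i = n_iRT/V).
P(Cl2) required for 4.48 atm of H2 = (1/1) × 4.48 = 4.480 atm; available 10.5 atm, so H2 is limiting.
P(Cl2) remaining = 10.5 − (1/1) × 4.48 = 6.020 atm
P(gaseous products) = (2)/1 × 4.48 = 8.960 atm
P_total at 91.7 °C = 6.020 + 8.960 = 14.98 atm
Scaling to 504 °C: P = 14.98 × 777.15/364.85 = 31.91 atm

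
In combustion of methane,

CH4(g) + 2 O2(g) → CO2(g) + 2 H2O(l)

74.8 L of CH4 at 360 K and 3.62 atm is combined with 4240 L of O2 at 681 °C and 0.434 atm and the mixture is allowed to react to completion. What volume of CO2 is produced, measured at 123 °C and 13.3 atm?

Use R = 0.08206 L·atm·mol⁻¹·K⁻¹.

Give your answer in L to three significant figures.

n(CH4) = PV/RT = (3.62 × 74.8) / (0.08206 × 360) = 9.166 mol
n(O2) = PV/RT = (0.434 × 4240) / (0.08206 × 954.15) = 23.50 mol
For 9.166 mol CH4, stoichiometry requires (2/1) × 9.166 = 18.33 mol O2; 23.50 mol is available, so CH4 is limiting.
n(CO2) = (1/1) × 9.166 = 9.166 mol
V(CO2) = nRT/P = 9.166 × 0.08206 × 396.15 / 13.3 = 22.40 L

22.4 L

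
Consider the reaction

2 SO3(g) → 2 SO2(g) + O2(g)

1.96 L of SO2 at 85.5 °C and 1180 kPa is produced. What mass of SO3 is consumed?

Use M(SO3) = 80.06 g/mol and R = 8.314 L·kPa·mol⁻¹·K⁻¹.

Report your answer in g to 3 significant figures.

n(SO2) = PV/RT = (1180 × 1.96) / (8.314 × 358.65) = 0.7756 mol
n(SO3) = (2/2) × 0.7756 = 0.7756 mol
m(SO3) = 0.7756 × 80.06 = 62.09 g

62.1 g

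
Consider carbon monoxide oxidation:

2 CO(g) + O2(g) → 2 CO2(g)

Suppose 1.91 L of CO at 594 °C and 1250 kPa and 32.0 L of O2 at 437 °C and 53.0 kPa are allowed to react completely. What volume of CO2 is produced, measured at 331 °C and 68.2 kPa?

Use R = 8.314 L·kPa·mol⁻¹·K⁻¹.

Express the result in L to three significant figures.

24.4 L

n(CO) = PV/RT = (1250 × 1.91) / (8.314 × 867.15) = 0.3312 mol
n(O2) = PV/RT = (53.0 × 32.0) / (8.314 × 710.15) = 0.2873 mol
For 0.3312 mol CO, stoichiometry requires (1/2) × 0.3312 = 0.1656 mol O2; 0.2873 mol is available, so CO is limiting.
n(CO2) = (2/2) × 0.3312 = 0.3312 mol
V(CO2) = nRT/P = 0.3312 × 8.314 × 604.15 / 68.2 = 24.39 L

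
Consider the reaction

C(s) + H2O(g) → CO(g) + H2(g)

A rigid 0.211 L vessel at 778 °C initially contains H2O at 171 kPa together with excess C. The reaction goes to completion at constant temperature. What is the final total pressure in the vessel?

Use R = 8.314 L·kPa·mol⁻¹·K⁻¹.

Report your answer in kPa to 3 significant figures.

Rigid vessel, constant T ⇒ P scales with total gas moles (1 → 2).
P_final = (2/1) × 171 = 342.0 kPa

342 kPa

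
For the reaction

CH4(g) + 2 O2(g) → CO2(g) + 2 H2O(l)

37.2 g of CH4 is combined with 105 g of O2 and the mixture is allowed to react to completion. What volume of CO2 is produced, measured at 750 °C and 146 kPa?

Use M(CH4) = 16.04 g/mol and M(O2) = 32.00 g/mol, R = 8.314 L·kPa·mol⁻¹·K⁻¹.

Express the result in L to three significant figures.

95.6 L

n(CH4) = 37.2 / 16.04 = 2.319 mol
n(O2) = 105 / 32.00 = 3.281 mol
For 2.319 mol CH4, stoichiometry requires (2/1) × 2.319 = 4.638 mol O2; 3.281 mol is available, so O2 is limiting.
n(CO2) = (1/2) × 3.281 = 1.641 mol
V(CO2) = nRT/P = 1.641 × 8.314 × 1023.15 / 146 = 95.61 L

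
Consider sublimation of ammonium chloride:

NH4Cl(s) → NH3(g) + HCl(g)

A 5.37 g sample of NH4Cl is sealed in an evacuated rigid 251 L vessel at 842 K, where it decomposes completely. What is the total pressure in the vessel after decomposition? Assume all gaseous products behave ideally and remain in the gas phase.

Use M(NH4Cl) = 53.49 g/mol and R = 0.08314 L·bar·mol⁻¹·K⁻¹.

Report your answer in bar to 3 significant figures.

n(NH4Cl) = 5.37 / 53.49 = 0.1004 mol
n(gas produced) = (2/1) × 0.1004 = 0.2008 mol
P = nRT/V = 0.2008 × 0.08314 × 842 / 251 = 0.05600 bar

0.0560 bar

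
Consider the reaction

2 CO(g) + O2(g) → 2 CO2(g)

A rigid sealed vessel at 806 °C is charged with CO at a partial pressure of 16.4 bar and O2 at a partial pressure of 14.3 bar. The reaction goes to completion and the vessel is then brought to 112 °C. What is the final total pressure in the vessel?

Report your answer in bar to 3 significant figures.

Because the vessel is rigid and T is held at 806 °C, work the stoichiometry in partial pressures (P_i = n_iRT/V).
P(O2) required for 16.4 bar of CO = (1/2) × 16.4 = 8.200 bar; available 14.3 bar, so CO is limiting.
P(O2) remaining = 14.3 − (1/2) × 16.4 = 6.100 bar
P(gaseous products) = (2)/2 × 16.4 = 16.40 bar
P_total at 806 °C = 6.100 + 16.40 = 22.50 bar
Scaling to 112 °C: P = 22.50 × 385.15/1079.15 = 8.030 bar

8.03 bar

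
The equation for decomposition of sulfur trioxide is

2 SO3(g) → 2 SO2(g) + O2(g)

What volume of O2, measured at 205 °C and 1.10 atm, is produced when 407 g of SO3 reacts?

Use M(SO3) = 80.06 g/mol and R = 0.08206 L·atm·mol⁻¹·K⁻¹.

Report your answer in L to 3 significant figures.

90.7 L

n(SO3) = 407.0 / 80.06 = 5.084 mol
n(O2) = (1/2) × 5.084 = 2.542 mol
V = nRT/P = 2.542 × 0.08206 × 478.15 / 1.10 = 90.67 L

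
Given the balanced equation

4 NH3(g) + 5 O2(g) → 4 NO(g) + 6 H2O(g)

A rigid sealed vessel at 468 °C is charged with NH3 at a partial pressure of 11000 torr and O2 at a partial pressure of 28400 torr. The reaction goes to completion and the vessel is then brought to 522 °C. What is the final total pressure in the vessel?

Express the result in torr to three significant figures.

45200 torr

At constant V, partial pressures at 468 °C are proportional to moles, so apply stoichiometry directly to pressures.
P(O2) required for 11000 torr of NH3 = (5/4) × 11000 = 13750 torr; available 28400 torr, so NH3 is limiting.
P(O2) remaining = 28400 − (5/4) × 11000 = 14650 torr
P(gaseous products) = (4+6)/4 × 11000 = 27500 torr
P_total at 468 °C = 14650 + 27500 = 42150 torr
Scaling to 522 °C: P = 42150 × 795.15/741.15 = 45220 torr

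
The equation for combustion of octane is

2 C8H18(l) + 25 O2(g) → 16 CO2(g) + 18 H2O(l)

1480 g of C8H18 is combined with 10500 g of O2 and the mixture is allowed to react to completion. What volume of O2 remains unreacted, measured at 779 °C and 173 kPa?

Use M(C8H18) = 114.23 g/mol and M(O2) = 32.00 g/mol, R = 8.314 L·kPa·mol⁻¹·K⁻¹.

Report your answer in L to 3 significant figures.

n(C8H18) = 1480 / 114.23 = 12.96 mol
n(O2) = 10500 / 32.00 = 328.1 mol
For 12.96 mol C8H18, stoichiometry requires (25/2) × 12.96 = 162.0 mol O2; 328.1 mol is available, so C8H18 is limiting.
n(O2) consumed = (25/2) × 12.96 = 162.0 mol; remaining = 328.1 − 162.0 = 166.1 mol
V(O2) = nRT/P = 166.1 × 8.314 × 1052.15 / 173 = 8399 L

8400 L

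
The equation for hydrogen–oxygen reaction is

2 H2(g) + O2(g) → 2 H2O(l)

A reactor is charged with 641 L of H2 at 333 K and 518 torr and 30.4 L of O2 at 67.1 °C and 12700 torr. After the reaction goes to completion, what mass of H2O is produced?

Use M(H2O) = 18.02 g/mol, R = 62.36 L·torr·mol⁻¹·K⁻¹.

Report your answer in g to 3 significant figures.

n(H2) = PV/RT = (518 × 641) / (62.36 × 333) = 15.99 mol
n(O2) = PV/RT = (12700 × 30.4) / (62.36 × 340.25) = 18.20 mol
For 15.99 mol H2, stoichiometry requires (1/2) × 15.99 = 7.995 mol O2; 18.20 mol is available, so H2 is limiting.
n(H2O) = (2/2) × 15.99 = 15.99 mol
m(H2O) = 15.99 × 18.02 = 288.1 g

288 g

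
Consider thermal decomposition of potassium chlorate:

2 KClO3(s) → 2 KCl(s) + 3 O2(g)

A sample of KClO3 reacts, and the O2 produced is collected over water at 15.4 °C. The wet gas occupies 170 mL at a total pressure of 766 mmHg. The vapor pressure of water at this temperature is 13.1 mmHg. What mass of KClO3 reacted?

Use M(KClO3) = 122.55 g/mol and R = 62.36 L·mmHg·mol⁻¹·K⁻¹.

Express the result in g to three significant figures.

P(O2) = 766 − 13.1 = 752.9 mmHg
n(O2) = PV/RT = (752.9 × 0.1700) / (62.36 × 288.55) = 0.007113 mol
n(KClO3) = (2/3) × 0.007113 = 0.004742 mol
m(KClO3) = 0.004742 × 122.55 = 0.5811 g

0.581 g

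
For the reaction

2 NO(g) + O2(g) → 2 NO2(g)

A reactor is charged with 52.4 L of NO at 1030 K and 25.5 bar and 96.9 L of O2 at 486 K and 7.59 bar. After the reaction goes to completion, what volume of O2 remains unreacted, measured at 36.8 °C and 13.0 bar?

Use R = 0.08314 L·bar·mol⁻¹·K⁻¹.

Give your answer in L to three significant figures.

20.6 L

n(NO) = PV/RT = (25.5 × 52.4) / (0.08314 × 1030) = 15.60 mol
n(O2) = PV/RT = (7.59 × 96.9) / (0.08314 × 486) = 18.20 mol
For 15.60 mol NO, stoichiometry requires (1/2) × 15.60 = 7.800 mol O2; 18.20 mol is available, so NO is limiting.
n(O2) consumed = (1/2) × 15.60 = 7.800 mol; remaining = 18.20 − 7.800 = 10.40 mol
V(O2) = nRT/P = 10.40 × 0.08314 × 309.95 / 13.0 = 20.62 L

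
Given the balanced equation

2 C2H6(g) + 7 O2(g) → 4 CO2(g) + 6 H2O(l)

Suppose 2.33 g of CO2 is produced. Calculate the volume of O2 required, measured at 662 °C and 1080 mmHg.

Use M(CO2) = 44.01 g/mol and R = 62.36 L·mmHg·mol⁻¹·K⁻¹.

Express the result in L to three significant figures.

n(CO2) = 2.330 / 44.01 = 0.05294 mol
n(O2) = (7/4) × 0.05294 = 0.09265 mol
V = nRT/P = 0.09265 × 62.36 × 935.15 / 1080 = 5.003 L

5.00 L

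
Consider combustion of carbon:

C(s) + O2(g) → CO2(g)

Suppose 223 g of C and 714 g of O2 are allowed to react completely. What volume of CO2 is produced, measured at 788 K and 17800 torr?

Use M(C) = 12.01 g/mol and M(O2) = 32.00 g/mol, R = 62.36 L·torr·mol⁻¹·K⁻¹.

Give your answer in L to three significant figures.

n(C) = 223 / 12.01 = 18.57 mol
n(O2) = 714 / 32.00 = 22.31 mol
For 18.57 mol C, stoichiometry requires (1/1) × 18.57 = 18.57 mol O2; 22.31 mol is available, so C is limiting.
n(CO2) = (1/1) × 18.57 = 18.57 mol
V(CO2) = nRT/P = 18.57 × 62.36 × 788 / 17800 = 51.27 L

51.3 L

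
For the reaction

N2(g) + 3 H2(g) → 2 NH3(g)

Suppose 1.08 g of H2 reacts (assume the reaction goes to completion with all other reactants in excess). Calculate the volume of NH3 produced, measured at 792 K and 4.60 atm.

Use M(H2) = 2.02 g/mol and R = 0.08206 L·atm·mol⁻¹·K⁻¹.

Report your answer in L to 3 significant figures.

5.04 L

n(H2) = 1.080 / 2.02 = 0.5347 mol
n(NH3) = (2/3) × 0.5347 = 0.3565 mol
V = nRT/P = 0.3565 × 0.08206 × 792 / 4.60 = 5.037 L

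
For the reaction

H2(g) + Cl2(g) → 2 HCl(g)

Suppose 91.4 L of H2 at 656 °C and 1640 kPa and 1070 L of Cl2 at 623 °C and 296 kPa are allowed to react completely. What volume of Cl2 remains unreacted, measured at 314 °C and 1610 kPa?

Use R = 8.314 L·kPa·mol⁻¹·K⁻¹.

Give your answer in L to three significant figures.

n(H2) = PV/RT = (1640 × 91.4) / (8.314 × 929.15) = 19.40 mol
n(Cl2) = PV/RT = (296 × 1070) / (8.314 × 896.15) = 42.51 mol
For 19.40 mol H2, stoichiometry requires (1/1) × 19.40 = 19.40 mol Cl2; 42.51 mol is available, so H2 is limiting.
n(Cl2) consumed = (1/1) × 19.40 = 19.40 mol; remaining = 42.51 − 19.40 = 23.11 mol
V(Cl2) = nRT/P = 23.11 × 8.314 × 587.15 / 1610 = 70.07 L

70.1 L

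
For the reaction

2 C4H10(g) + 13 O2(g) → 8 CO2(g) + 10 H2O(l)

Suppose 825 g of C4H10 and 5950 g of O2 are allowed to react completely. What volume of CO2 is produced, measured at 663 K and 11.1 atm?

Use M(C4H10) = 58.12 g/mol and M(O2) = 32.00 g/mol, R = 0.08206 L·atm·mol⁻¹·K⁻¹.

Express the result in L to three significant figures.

n(C4H10) = 825 / 58.12 = 14.19 mol
n(O2) = 5950 / 32.00 = 185.9 mol
For 14.19 mol C4H10, stoichiometry requires (13/2) × 14.19 = 92.23 mol O2; 185.9 mol is available, so C4H10 is limiting.
n(CO2) = (8/2) × 14.19 = 56.76 mol
V(CO2) = nRT/P = 56.76 × 0.08206 × 663 / 11.1 = 278.2 L

278 L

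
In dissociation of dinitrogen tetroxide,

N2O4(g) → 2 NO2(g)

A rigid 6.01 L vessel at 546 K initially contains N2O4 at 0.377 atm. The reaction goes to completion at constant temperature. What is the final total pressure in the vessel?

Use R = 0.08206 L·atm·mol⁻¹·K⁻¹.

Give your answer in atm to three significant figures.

0.754 atm

At constant T and V, P ∝ n(gas): 1 mol gas → 2 mol gas.
P_final = (2/1) × 0.377 = 0.7540 atm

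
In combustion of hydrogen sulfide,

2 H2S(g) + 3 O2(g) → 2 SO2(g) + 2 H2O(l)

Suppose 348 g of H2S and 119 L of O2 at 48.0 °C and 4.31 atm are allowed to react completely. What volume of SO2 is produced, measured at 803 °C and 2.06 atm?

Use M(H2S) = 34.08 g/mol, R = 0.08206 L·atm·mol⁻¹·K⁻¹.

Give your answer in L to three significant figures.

n(H2S) = 348 / 34.08 = 10.21 mol
n(O2) = PV/RT = (4.31 × 119) / (0.08206 × 321.15) = 19.46 mol
For 10.21 mol H2S, stoichiometry requires (3/2) × 10.21 = 15.32 mol O2; 19.46 mol is available, so H2S is limiting.
n(SO2) = (2/2) × 10.21 = 10.21 mol
V(SO2) = nRT/P = 10.21 × 0.08206 × 1076.15 / 2.06 = 437.7 L

438 L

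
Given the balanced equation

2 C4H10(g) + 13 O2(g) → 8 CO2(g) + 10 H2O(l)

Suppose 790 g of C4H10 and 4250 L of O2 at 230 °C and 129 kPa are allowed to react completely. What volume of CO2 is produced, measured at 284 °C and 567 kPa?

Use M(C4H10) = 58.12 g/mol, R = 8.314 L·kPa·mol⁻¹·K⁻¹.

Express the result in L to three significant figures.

n(C4H10) = 790 / 58.12 = 13.59 mol
n(O2) = PV/RT = (129 × 4250) / (8.314 × 503.15) = 131.1 mol
For 13.59 mol C4H10, stoichiometry requires (13/2) × 13.59 = 88.33 mol O2; 131.1 mol is available, so C4H10 is limiting.
n(CO2) = (8/2) × 13.59 = 54.36 mol
V(CO2) = nRT/P = 54.36 × 8.314 × 557.15 / 567 = 444.1 L

444 L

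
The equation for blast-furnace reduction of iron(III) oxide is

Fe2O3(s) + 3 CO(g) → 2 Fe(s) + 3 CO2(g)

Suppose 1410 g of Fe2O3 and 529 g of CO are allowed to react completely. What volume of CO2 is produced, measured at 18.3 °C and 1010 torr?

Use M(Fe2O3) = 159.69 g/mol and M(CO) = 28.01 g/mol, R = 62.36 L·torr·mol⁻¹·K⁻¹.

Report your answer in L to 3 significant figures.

340 L

n(Fe2O3) = 1410 / 159.69 = 8.830 mol
n(CO) = 529 / 28.01 = 18.89 mol
For 8.830 mol Fe2O3, stoichiometry requires (3/1) × 8.830 = 26.49 mol CO; 18.89 mol is available, so CO is limiting.
n(CO2) = (3/3) × 18.89 = 18.89 mol
V(CO2) = nRT/P = 18.89 × 62.36 × 291.45 / 1010 = 339.9 L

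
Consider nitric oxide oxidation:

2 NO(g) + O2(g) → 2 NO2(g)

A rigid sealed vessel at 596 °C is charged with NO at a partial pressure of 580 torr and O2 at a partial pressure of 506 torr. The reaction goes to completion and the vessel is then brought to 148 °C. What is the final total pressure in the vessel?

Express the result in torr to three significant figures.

386 torr

With V and T fixed, P_i ∝ n_i, so the mole ratios apply directly to partial pressures at 596 °C.
P(O2) required for 580 torr of NO = (1/2) × 580 = 290.0 torr; available 506 torr, so NO is limiting.
P(O2) remaining = 506 − (1/2) × 580 = 216.0 torr
P(gaseous products) = (2)/2 × 580 = 580.0 torr
P_total at 596 °C = 216.0 + 580.0 = 796.0 torr
Scaling to 148 °C: P = 796.0 × 421.15/869.15 = 385.7 torr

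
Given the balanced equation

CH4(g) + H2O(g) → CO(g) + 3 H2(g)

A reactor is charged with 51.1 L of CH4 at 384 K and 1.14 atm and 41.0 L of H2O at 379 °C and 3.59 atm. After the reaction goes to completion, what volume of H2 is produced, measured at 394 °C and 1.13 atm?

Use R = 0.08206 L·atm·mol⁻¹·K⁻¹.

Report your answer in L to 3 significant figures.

n(CH4) = PV/RT = (1.14 × 51.1) / (0.08206 × 384) = 1.849 mol
n(H2O) = PV/RT = (3.59 × 41.0) / (0.08206 × 652.15) = 2.750 mol
For 1.849 mol CH4, stoichiometry requires (1/1) × 1.849 = 1.849 mol H2O; 2.750 mol is available, so CH4 is limiting.
n(H2) = (3/1) × 1.849 = 5.547 mol
V(H2) = nRT/P = 5.547 × 0.08206 × 667.15 / 1.13 = 268.7 L

269 L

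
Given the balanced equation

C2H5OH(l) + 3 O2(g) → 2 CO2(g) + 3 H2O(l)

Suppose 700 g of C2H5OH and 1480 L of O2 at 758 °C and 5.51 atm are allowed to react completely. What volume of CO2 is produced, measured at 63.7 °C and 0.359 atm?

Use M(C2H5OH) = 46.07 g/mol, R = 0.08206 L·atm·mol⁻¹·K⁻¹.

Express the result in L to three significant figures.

2340 L

n(C2H5OH) = 700 / 46.07 = 15.19 mol
n(O2) = PV/RT = (5.51 × 1480) / (0.08206 × 1031.15) = 96.37 mol
For 15.19 mol C2H5OH, stoichiometry requires (3/1) × 15.19 = 45.57 mol O2; 96.37 mol is available, so C2H5OH is limiting.
n(CO2) = (2/1) × 15.19 = 30.38 mol
V(CO2) = nRT/P = 30.38 × 0.08206 × 336.85 / 0.359 = 2339 L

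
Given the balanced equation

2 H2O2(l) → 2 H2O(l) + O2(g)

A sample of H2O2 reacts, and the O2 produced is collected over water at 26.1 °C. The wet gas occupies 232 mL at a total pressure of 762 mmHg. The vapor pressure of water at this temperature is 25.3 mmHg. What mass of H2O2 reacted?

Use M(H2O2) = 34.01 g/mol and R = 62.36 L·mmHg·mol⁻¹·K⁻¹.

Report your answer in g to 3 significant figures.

P(O2) = 762 − 25.3 = 736.7 mmHg
n(O2) = PV/RT = (736.7 × 0.2320) / (62.36 × 299.25) = 0.009159 mol
n(H2O2) = (2/1) × 0.009159 = 0.01832 mol
m(H2O2) = 0.01832 × 34.01 = 0.6231 g

0.623 g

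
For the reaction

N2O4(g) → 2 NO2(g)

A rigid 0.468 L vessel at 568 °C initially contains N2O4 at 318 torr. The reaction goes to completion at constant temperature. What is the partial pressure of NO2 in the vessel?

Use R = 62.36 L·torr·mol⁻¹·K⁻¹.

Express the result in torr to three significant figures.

n(N2O4)₀ = PV/RT = (318 × 0.468) / (62.36 × 841.15) = 0.002837 mol
n(NO2) = (2/1) × 0.002837 = 0.005674 mol
P(NO2) = nRT/V = 0.005674 × 62.36 × 841.15 / 0.468 = 636.0 torr

636 torr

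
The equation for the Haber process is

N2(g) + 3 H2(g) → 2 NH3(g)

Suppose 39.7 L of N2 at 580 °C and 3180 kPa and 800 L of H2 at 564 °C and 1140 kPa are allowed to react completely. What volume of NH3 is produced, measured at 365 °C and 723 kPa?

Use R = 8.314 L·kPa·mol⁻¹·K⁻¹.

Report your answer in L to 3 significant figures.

261 L

n(N2) = PV/RT = (3180 × 39.7) / (8.314 × 853.15) = 17.80 mol
n(H2) = PV/RT = (1140 × 800) / (8.314 × 837.15) = 131.0 mol
For 17.80 mol N2, stoichiometry requires (3/1) × 17.80 = 53.40 mol H2; 131.0 mol is available, so N2 is limiting.
n(NH3) = (2/1) × 17.80 = 35.60 mol
V(NH3) = nRT/P = 35.60 × 8.314 × 638.15 / 723 = 261.2 L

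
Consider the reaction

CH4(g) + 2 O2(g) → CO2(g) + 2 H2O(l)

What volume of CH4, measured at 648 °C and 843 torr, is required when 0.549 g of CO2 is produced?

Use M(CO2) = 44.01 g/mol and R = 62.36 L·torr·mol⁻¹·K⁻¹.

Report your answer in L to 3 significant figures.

n(CO2) = 0.5490 / 44.01 = 0.01247 mol
n(CH4) = (1/1) × 0.01247 = 0.01247 mol
V = nRT/P = 0.01247 × 62.36 × 921.15 / 843 = 0.8497 L

0.850 L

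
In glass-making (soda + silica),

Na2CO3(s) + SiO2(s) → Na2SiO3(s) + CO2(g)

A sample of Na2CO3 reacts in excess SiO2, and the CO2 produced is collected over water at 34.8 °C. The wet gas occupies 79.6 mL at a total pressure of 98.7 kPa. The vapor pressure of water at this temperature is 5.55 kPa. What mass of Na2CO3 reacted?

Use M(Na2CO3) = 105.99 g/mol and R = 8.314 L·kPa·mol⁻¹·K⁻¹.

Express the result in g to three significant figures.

P(CO2) = 98.7 − 5.55 = 93.15 kPa
n(CO2) = PV/RT = (93.15 × 0.07960) / (8.314 × 307.95) = 0.002896 mol
n(Na2CO3) = (1/1) × 0.002896 = 0.002896 mol
m(Na2CO3) = 0.002896 × 105.99 = 0.3069 g

0.307 g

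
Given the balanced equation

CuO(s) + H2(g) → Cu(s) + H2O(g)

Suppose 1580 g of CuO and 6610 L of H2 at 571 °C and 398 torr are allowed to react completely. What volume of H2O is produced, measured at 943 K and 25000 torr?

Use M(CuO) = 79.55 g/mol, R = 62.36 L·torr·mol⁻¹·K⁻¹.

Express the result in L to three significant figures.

46.7 L

n(CuO) = 1580 / 79.55 = 19.86 mol
n(H2) = PV/RT = (398 × 6610) / (62.36 × 844.15) = 49.98 mol
For 19.86 mol CuO, stoichiometry requires (1/1) × 19.86 = 19.86 mol H2; 49.98 mol is available, so CuO is limiting.
n(H2O) = (1/1) × 19.86 = 19.86 mol
V(H2O) = nRT/P = 19.86 × 62.36 × 943 / 25000 = 46.72 L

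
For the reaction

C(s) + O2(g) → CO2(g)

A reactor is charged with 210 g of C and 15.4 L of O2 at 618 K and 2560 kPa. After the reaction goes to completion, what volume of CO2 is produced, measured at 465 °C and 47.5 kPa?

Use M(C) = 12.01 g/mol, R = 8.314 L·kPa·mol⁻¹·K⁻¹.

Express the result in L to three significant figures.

n(C) = 210 / 12.01 = 17.49 mol
n(O2) = PV/RT = (2560 × 15.4) / (8.314 × 618) = 7.673 mol
For 17.49 mol C, stoichiometry requires (1/1) × 17.49 = 17.49 mol O2; 7.673 mol is available, so O2 is limiting.
n(CO2) = (1/1) × 7.673 = 7.673 mol
V(CO2) = nRT/P = 7.673 × 8.314 × 738.15 / 47.5 = 991.3 L

991 L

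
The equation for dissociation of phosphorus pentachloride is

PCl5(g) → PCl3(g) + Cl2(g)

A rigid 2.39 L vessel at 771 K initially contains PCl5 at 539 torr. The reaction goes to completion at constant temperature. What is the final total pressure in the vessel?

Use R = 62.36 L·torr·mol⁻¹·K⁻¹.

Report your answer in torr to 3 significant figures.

Since T and V are fixed, P_final/P_initial = n_final/n_initial = 2/1.
P_final = (2/1) × 539 = 1078 torr

1080 torr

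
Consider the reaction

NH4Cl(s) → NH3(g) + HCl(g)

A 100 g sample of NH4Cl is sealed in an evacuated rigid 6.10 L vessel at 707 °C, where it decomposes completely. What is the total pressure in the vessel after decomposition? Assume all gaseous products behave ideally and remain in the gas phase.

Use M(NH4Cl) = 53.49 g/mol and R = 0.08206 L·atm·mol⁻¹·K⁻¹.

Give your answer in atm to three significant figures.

n(NH4Cl) = 100 / 53.49 = 1.870 mol
n(gas produced) = (2/1) × 1.870 = 3.740 mol
P = nRT/V = 3.740 × 0.08206 × 980.15 / 6.10 = 49.31 atm

49.3 atm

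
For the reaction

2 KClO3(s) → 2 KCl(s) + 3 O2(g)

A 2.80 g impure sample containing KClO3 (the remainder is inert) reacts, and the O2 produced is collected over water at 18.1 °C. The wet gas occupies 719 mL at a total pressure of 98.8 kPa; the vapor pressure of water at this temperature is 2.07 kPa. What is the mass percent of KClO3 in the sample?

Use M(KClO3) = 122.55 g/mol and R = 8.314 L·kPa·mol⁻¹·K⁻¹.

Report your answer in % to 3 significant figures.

83.8 %

P(O2) = 98.8 − 2.07 = 96.73 kPa
n(O2) = PV/RT = (96.73 × 0.7190) / (8.314 × 291.25) = 0.02872 mol
n(KClO3) = (2/3) × 0.02872 = 0.01915 mol
m(KClO3) = 0.01915 × 122.55 = 2.347 g
%KClO3 = 2.347 / 2.80 × 100 = 83.82%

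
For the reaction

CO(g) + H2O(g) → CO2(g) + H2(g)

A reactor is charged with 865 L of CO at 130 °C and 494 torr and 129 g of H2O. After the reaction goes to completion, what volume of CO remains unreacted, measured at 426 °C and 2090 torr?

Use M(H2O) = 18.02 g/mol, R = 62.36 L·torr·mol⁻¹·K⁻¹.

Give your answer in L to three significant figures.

205 L

n(CO) = PV/RT = (494 × 865) / (62.36 × 403.15) = 17.00 mol
n(H2O) = 129 / 18.02 = 7.159 mol
For 17.00 mol CO, stoichiometry requires (1/1) × 17.00 = 17.00 mol H2O; 7.159 mol is available, so H2O is limiting.
n(CO) consumed = (1/1) × 7.159 = 7.159 mol; remaining = 17.00 − 7.159 = 9.841 mol
V(CO) = nRT/P = 9.841 × 62.36 × 699.15 / 2090 = 205.3 L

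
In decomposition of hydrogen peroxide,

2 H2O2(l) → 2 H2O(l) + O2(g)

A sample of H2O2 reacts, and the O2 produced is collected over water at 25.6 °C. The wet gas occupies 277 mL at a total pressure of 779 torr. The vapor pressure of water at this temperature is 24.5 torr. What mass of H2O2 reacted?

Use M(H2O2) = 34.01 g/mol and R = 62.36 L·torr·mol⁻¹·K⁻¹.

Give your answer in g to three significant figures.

P(O2) = 779 − 24.5 = 754.5 torr
n(O2) = PV/RT = (754.5 × 0.2770) / (62.36 × 298.75) = 0.01122 mol
n(H2O2) = (2/1) × 0.01122 = 0.02244 mol
m(H2O2) = 0.02244 × 34.01 = 0.7632 g

0.763 g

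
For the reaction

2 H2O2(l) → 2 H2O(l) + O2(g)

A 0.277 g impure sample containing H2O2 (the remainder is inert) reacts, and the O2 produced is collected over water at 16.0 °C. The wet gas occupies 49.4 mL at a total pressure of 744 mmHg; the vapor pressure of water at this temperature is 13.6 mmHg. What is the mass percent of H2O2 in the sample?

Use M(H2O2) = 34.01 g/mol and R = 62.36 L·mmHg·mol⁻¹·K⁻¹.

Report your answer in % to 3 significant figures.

P(O2) = 744 − 13.6 = 730.4 mmHg
n(O2) = PV/RT = (730.4 × 0.04940) / (62.36 × 289.15) = 0.002001 mol
n(H2O2) = (2/1) × 0.002001 = 0.004002 mol
m(H2O2) = 0.004002 × 34.01 = 0.1361 g
%H2O2 = 0.1361 / 0.277 × 100 = 49.13%

49.1 %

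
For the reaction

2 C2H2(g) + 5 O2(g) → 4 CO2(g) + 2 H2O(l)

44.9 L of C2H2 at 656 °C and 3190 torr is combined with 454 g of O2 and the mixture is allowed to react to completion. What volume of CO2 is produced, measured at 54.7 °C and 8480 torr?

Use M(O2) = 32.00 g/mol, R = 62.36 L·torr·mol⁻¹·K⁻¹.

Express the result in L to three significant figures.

11.9 L

n(C2H2) = PV/RT = (3190 × 44.9) / (62.36 × 929.15) = 2.472 mol
n(O2) = 454 / 32.00 = 14.19 mol
For 2.472 mol C2H2, stoichiometry requires (5/2) × 2.472 = 6.180 mol O2; 14.19 mol is available, so C2H2 is limiting.
n(CO2) = (4/2) × 2.472 = 4.944 mol
V(CO2) = nRT/P = 4.944 × 62.36 × 327.85 / 8480 = 11.92 L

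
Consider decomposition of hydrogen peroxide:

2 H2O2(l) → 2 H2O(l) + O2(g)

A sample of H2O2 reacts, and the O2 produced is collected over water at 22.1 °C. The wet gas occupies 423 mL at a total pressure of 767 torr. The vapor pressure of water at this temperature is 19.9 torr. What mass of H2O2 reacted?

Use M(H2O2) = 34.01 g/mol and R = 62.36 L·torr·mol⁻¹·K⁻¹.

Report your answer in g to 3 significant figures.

1.17 g

P(O2) = 767 − 19.9 = 747.1 torr
n(O2) = PV/RT = (747.1 × 0.4230) / (62.36 × 295.25) = 0.01716 mol
n(H2O2) = (2/1) × 0.01716 = 0.03432 mol
m(H2O2) = 0.03432 × 34.01 = 1.167 g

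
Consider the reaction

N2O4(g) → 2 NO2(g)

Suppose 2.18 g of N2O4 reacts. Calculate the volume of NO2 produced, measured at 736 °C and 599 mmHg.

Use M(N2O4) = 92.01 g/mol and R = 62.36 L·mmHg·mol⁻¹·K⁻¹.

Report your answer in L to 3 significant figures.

4.98 L

n(N2O4) = 2.180 / 92.01 = 0.02369 mol
n(NO2) = (2/1) × 0.02369 = 0.04738 mol
V = nRT/P = 0.04738 × 62.36 × 1009.15 / 599 = 4.978 L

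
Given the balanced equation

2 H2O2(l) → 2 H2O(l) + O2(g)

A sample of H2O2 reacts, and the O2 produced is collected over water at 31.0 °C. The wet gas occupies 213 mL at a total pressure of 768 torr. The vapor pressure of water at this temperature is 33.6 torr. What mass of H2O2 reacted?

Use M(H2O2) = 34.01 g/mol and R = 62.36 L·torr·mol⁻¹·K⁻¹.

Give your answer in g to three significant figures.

P(O2) = 768 − 33.6 = 734.4 torr
n(O2) = PV/RT = (734.4 × 0.2130) / (62.36 × 304.15) = 0.008247 mol
n(H2O2) = (2/1) × 0.008247 = 0.01649 mol
m(H2O2) = 0.01649 × 34.01 = 0.5608 g

0.561 g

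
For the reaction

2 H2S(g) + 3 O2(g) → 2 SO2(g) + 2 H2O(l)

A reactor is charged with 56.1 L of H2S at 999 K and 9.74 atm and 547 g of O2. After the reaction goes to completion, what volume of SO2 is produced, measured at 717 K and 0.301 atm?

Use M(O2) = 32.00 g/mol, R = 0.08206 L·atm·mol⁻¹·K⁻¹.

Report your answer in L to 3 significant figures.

n(H2S) = PV/RT = (9.74 × 56.1) / (0.08206 × 999) = 6.665 mol
n(O2) = 547 / 32.00 = 17.09 mol
For 6.665 mol H2S, stoichiometry requires (3/2) × 6.665 = 9.998 mol O2; 17.09 mol is available, so H2S is limiting.
n(SO2) = (2/2) × 6.665 = 6.665 mol
V(SO2) = nRT/P = 6.665 × 0.08206 × 717 / 0.301 = 1303 L

1300 L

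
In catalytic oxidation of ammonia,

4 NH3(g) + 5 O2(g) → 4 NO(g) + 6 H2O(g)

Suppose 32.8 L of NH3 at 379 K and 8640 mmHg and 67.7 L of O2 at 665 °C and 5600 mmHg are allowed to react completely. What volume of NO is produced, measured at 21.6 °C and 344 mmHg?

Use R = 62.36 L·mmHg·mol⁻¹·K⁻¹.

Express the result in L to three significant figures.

n(NH3) = PV/RT = (8640 × 32.8) / (62.36 × 379) = 11.99 mol
n(O2) = PV/RT = (5600 × 67.7) / (62.36 × 938.15) = 6.480 mol
For 11.99 mol NH3, stoichiometry requires (5/4) × 11.99 = 14.99 mol O2; 6.480 mol is available, so O2 is limiting.
n(NO) = (4/5) × 6.480 = 5.184 mol
V(NO) = nRT/P = 5.184 × 62.36 × 294.75 / 344 = 277.0 L

277 L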